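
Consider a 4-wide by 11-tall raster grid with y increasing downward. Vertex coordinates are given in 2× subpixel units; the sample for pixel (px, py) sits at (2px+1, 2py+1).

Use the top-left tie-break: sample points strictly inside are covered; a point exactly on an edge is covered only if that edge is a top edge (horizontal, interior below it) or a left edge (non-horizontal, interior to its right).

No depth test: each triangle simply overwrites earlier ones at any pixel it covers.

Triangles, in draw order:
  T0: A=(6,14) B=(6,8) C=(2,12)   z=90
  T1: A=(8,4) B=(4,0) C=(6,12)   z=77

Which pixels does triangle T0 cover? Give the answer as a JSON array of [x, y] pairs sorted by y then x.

T0:
  2·area = 24  (B↔C swapped to make it positive)
  edge (6, 14)→(2, 12): d=(-4,-2) top-left  bias=+0
  edge (2, 12)→(6, 8): d=(4,-4) top-left  bias=+0
  edge (6, 8)→(6, 14): d=(0,6) right/bottom  bias=-1
    (3,3)@(7, 7): e=[30,0,-6] → ·  [on edge]
    (2,4)@(5, 9): e=[18,0,6] → █  [on edge]
    (3,4)@(7, 9): e=[22,8,-6] → ·
    (1,5)@(3, 11): e=[6,0,18] → █  [on edge]
    (3,5)@(7, 11): e=[14,16,-6] → ·
    (0,6)@(1, 13): e=[-6,0,30] → ·  [on edge]
    (1,6)@(3, 13): e=[-2,8,18] → ·
    (2,6)@(5, 13): e=[2,16,6] → █
    (3,6)@(7, 13): e=[6,24,-6] → ·
    (2,7)@(5, 15): e=[-6,24,6] → ·
  covered (4 px):
    · · · ·
    · · · ·
    · · · ·
    · · · ·
    · · █ ·
    · █ █ ·
    · · █ ·
    · · · ·
    · · · ·
    · · · ·
    · · · ·
T1:
  2·area = 40  (B↔C swapped to make it positive)
  edge (8, 4)→(6, 12): d=(-2,8) right/bottom  bias=-1
  edge (6, 12)→(4, 0): d=(-2,-12) top-left  bias=+0
  edge (4, 0)→(8, 4): d=(4,4) right/bottom  bias=-1
    (2,0)@(5, 1): e=[30,10,0] → ·  [on edge]
    (2,1)@(5, 3): e=[26,6,8] → █
    (3,1)@(7, 3): e=[10,30,0] → ·  [on edge]
    (2,2)@(5, 5): e=[22,2,16] → █
    (3,2)@(7, 5): e=[6,26,8] → █
    (2,3)@(5, 7): e=[18,-2,24] → ·
    (3,3)@(7, 7): e=[2,22,16] → █
    (3,4)@(7, 9): e=[-2,18,24] → ·
  covered (4 px):
    · · · ·
    · · █ ·
    · · █ █
    · · · █
    · · · ·
    · · · ·
    · · · ·
    · · · ·
    · · · ·
    · · · ·
    · · · ·

Result: [[2,4],[1,5],[2,5],[2,6]]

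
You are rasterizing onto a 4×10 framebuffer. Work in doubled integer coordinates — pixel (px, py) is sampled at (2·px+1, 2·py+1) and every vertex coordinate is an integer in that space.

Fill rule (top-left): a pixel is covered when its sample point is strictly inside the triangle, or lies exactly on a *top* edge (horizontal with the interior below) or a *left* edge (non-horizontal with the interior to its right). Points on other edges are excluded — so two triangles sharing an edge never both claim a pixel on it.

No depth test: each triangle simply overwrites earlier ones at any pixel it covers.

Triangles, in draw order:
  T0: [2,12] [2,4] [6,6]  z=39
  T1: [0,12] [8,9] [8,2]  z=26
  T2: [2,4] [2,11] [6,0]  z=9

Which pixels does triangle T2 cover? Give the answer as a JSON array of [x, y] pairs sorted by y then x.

T0:
  2·area = 32
  edge (2, 12)→(2, 4): d=(0,-8) top-left  bias=+0
  edge (2, 4)→(6, 6): d=(4,2) right/bottom  bias=-1
  edge (6, 6)→(2, 12): d=(-4,6) right/bottom  bias=-1
    (1,2)@(3, 5): e=[8,2,22] → X
    (2,2)@(5, 5): e=[24,-2,10] → .
    (1,3)@(3, 7): e=[8,10,14] → X
    (2,3)@(5, 7): e=[24,6,2] → X
    (3,3)@(7, 7): e=[40,2,-10] → .
    (1,4)@(3, 9): e=[8,18,6] → X
    (2,4)@(5, 9): e=[24,14,-6] → .
    (1,5)@(3, 11): e=[8,26,-2] → .
  covered (4 px):
    . . . .
    . . . .
    . X . .
    . X X .
    . X . .
    . . . .
    . . . .
    . . . .
    . . . .
    . . . .
T1:
  2·area = 56  (B↔C swapped to make it positive)
  edge (0, 12)→(8, 2): d=(8,-10) top-left  bias=+0
  edge (8, 2)→(8, 9): d=(0,7) right/bottom  bias=-1
  edge (8, 9)→(0, 12): d=(-8,3) right/bottom  bias=-1
    (3,2)@(7, 5): e=[14,7,35] → X
    (2,3)@(5, 7): e=[10,21,25] → X
    (1,4)@(3, 9): e=[6,35,15] → X
    (0,5)@(1, 11): e=[2,49,5] → X
    (1,5)@(3, 11): e=[22,35,-1] → .
    (2,5)@(5, 11): e=[42,21,-7] → .
    (3,5)@(7, 11): e=[62,7,-13] → .
    (0,6)@(1, 13): e=[18,49,-11] → .
  covered (7 px):
    . . . .
    . . . .
    . . . X
    . . X X
    . X X X
    X . . .
    . . . .
    . . . .
    . . . .
    . . . .
T2:
  2·area = 28  (B↔C swapped to make it positive)
  edge (2, 4)→(6, 0): d=(4,-4) top-left  bias=+0
  edge (6, 0)→(2, 11): d=(-4,11) right/bottom  bias=-1
  edge (2, 11)→(2, 4): d=(0,-7) top-left  bias=+0
    (2,0)@(5, 1): e=[0,7,21] → X  [on edge]
    (3,0)@(7, 1): e=[8,-15,35] → .
    (1,1)@(3, 3): e=[0,21,7] → X  [on edge]
    (2,1)@(5, 3): e=[8,-1,21] → .
    (0,2)@(1, 5): e=[0,35,-7] → .  [on edge]
    (1,2)@(3, 5): e=[8,13,7] → X
    (2,2)@(5, 5): e=[16,-9,21] → .
    (1,3)@(3, 7): e=[16,5,7] → X
    (2,3)@(5, 7): e=[24,-17,21] → .
    (1,4)@(3, 9): e=[24,-3,7] → .
  covered (4 px):
    . . X .
    . X . .
    . X . .
    . X . .
    . . . .
    . . . .
    . . . .
    . . . .
    . . . .
    . . . .

Final: [[2,0],[1,1],[1,2],[1,3]]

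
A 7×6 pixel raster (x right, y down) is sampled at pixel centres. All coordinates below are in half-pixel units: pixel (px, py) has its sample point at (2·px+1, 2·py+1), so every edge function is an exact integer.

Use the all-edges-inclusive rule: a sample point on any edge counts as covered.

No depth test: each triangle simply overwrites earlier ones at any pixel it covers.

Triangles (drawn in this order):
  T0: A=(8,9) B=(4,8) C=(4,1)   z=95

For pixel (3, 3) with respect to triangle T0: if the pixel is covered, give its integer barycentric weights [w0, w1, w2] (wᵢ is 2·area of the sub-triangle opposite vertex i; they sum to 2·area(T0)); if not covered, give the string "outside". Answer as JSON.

T0:
  2·area = 28
  edge (8, 9)→(4, 8): d=(-4,-1) inclusive
  edge (4, 8)→(4, 1): d=(0,-7) inclusive
  edge (4, 1)→(8, 9): d=(4,8) inclusive
    (2,1)@(5, 3): e=[21,7,0] → X  [on edge]
    (3,1)@(7, 3): e=[23,21,-16] → .
    (2,2)@(5, 5): e=[13,7,8] → X
    (3,2)@(7, 5): e=[15,21,-8] → .
    (2,3)@(5, 7): e=[5,7,16] → X
    (3,3)@(7, 7): e=[7,21,0] → X  [on edge]
    (4,3)@(9, 7): e=[9,35,-16] → .
    (2,4)@(5, 9): e=[-3,7,24] → .
    (3,4)@(7, 9): e=[-1,21,8] → .
    (4,5)@(9, 11): e=[-7,35,0] → .  [on edge]
  covered (4 px):
    . . . . . . .
    . . X . . . .
    . . X . . . .
    . . X X . . .
    . . . . . . .
    . . . . . . .

Result: [21,0,7]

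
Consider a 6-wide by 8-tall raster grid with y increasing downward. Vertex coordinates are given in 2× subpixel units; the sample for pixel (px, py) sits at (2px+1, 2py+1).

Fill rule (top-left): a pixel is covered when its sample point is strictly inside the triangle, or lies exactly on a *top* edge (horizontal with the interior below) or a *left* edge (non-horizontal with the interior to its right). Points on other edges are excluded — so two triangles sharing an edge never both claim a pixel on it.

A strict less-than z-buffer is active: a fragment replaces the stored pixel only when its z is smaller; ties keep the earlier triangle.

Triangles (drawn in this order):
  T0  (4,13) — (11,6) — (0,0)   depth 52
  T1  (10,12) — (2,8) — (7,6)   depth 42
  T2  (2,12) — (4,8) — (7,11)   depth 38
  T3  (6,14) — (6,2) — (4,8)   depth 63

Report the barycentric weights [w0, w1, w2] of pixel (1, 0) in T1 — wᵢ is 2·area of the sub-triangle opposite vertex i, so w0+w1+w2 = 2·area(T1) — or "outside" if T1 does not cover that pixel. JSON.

T0:
  2·area = 119  (B↔C swapped to make it positive)
  edge (4, 13)→(0, 0): d=(-4,-13) top-left  bias=+0
  edge (0, 0)→(11, 6): d=(11,6) right/bottom  bias=-1
  edge (11, 6)→(4, 13): d=(-7,7) right/bottom  bias=-1
    (0,0)@(1, 1): e=[9,5,105] → █
    (1,0)@(3, 1): e=[35,-7,91] → ·
    (0,1)@(1, 3): e=[1,27,91] → █
    (1,1)@(3, 3): e=[27,15,77] → █
    (2,1)@(5, 3): e=[53,3,63] → █
    (3,1)@(7, 3): e=[79,-9,49] → ·
    (0,2)@(1, 5): e=[-7,49,77] → ·
    (1,2)@(3, 5): e=[19,37,63] → █
    (3,2)@(7, 5): e=[71,13,35] → █
    (4,2)@(9, 5): e=[97,1,21] → █
    (5,2)@(11, 5): e=[123,-11,7] → ·
    (1,3)@(3, 7): e=[11,59,49] → █
  covered (16 px):
    █ · · · · ·
    █ █ █ · · ·
    · █ █ █ █ ·
    · █ █ █ █ ·
    · █ █ █ · ·
    · · █ · · ·
    · · · · · ·
    · · · · · ·
T1:
  2·area = 36
  edge (10, 12)→(2, 8): d=(-8,-4) top-left  bias=+0
  edge (2, 8)→(7, 6): d=(5,-2) top-left  bias=+0
  edge (7, 6)→(10, 12): d=(3,6) right/bottom  bias=-1
    (2,3)@(5, 7): e=[20,1,15] → █
    (3,3)@(7, 7): e=[28,5,3] → █
    (4,3)@(9, 7): e=[36,9,-9] → ·
    (2,4)@(5, 9): e=[4,11,21] → █
    (4,4)@(9, 9): e=[20,19,-3] → ·
    (2,5)@(5, 11): e=[-12,21,27] → ·
    (3,5)@(7, 11): e=[-4,25,15] → ·
    (4,5)@(9, 11): e=[4,29,3] → █
    (5,5)@(11, 11): e=[12,33,-9] → ·
    (4,6)@(9, 13): e=[-12,39,9] → ·
  covered (5 px):
    · · · · · ·
    · · · · · ·
    · · · · · ·
    · · █ █ · ·
    · · █ █ · ·
    · · · · █ ·
    · · · · · ·
    · · · · · ·
T2:
  2·area = 18
  edge (2, 12)→(4, 8): d=(2,-4) top-left  bias=+0
  edge (4, 8)→(7, 11): d=(3,3) right/bottom  bias=-1
  edge (7, 11)→(2, 12): d=(-5,1) right/bottom  bias=-1
    (0,2)@(1, 5): e=[-18,0,36] → ·  [on edge]
    (1,3)@(3, 7): e=[-6,0,24] → ·  [on edge]
    (2,4)@(5, 9): e=[6,0,12] → ·  [on edge]
    (1,5)@(3, 11): e=[2,12,4] → █
    (2,5)@(5, 11): e=[10,6,2] → █
    (3,5)@(7, 11): e=[18,0,0] → ·  [on edge]
    (1,6)@(3, 13): e=[6,18,-6] → ·
    (2,6)@(5, 13): e=[14,12,-8] → ·
    (4,6)@(9, 13): e=[30,0,-12] → ·  [on edge]
    (5,7)@(11, 15): e=[42,0,-24] → ·  [on edge]
  covered (2 px):
    · · · · · ·
    · · · · · ·
    · · · · · ·
    · · · · · ·
    · · · · · ·
    · █ █ · · ·
    · · · · · ·
    · · · · · ·
T3:
  2·area = 24  (B↔C swapped to make it positive)
  edge (6, 14)→(4, 8): d=(-2,-6) top-left  bias=+0
  edge (4, 8)→(6, 2): d=(2,-6) top-left  bias=+0
  edge (6, 2)→(6, 14): d=(0,12) right/bottom  bias=-1
    (1,2)@(3, 5): e=[0,-12,36] → ·  [on edge]
    (2,2)@(5, 5): e=[12,0,12] → █  [on edge]
    (3,2)@(7, 5): e=[24,12,-12] → ·
    (2,3)@(5, 7): e=[8,4,12] → █
    (3,3)@(7, 7): e=[20,16,-12] → ·
    (2,4)@(5, 9): e=[4,8,12] → █
    (3,4)@(7, 9): e=[16,20,-12] → ·
    (1,5)@(3, 11): e=[-12,0,36] → ·  [on edge]
    (2,5)@(5, 11): e=[0,12,12] → █  [on edge]
    (3,5)@(7, 11): e=[12,24,-12] → ·
    (2,6)@(5, 13): e=[-4,16,12] → ·
  covered (4 px):
    · · · · · ·
    · · · · · ·
    · · █ · · ·
    · · █ · · ·
    · · █ · · ·
    · · █ · · ·
    · · · · · ·
    · · · · · ·

Result: "outside"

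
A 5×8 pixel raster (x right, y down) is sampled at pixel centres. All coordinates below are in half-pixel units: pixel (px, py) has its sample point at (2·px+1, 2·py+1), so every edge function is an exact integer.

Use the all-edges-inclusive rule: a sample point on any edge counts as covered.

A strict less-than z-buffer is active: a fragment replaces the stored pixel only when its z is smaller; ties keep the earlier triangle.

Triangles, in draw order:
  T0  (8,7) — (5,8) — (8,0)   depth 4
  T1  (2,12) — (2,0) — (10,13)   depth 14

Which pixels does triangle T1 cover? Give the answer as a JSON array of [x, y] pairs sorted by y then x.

T0:
  2·area = 21
  edge (8, 7)→(5, 8): d=(-3,1) inclusive
  edge (5, 8)→(8, 0): d=(3,-8) inclusive
  edge (8, 0)→(8, 7): d=(0,7) inclusive
    (3,1)@(7, 3): e=[13,1,7] → █
    (4,1)@(9, 3): e=[11,17,-7] → ·
    (3,2)@(7, 5): e=[7,7,7] → █
    (4,2)@(9, 5): e=[5,23,-7] → ·
    (3,3)@(7, 7): e=[1,13,7] → █
    (4,3)@(9, 7): e=[-1,29,-7] → ·
    (3,4)@(7, 9): e=[-5,19,7] → ·
  covered (3 px):
    · · · · ·
    · · · █ ·
    · · · █ ·
    · · · █ ·
    · · · · ·
    · · · · ·
    · · · · ·
    · · · · ·
T1:
  2·area = 96
  edge (2, 12)→(2, 0): d=(0,-12) inclusive
  edge (2, 0)→(10, 13): d=(8,13) inclusive
  edge (10, 13)→(2, 12): d=(-8,-1) inclusive
    (1,1)@(3, 3): e=[12,11,73] → █
    (2,1)@(5, 3): e=[36,-15,75] → ·
    (1,2)@(3, 5): e=[12,27,57] → █
    (2,2)@(5, 5): e=[36,1,59] → █
    (3,2)@(7, 5): e=[60,-25,61] → ·
    (1,3)@(3, 7): e=[12,43,41] → █
    (3,3)@(7, 7): e=[60,-9,45] → ·
    (1,4)@(3, 9): e=[12,59,25] → █
    (3,4)@(7, 9): e=[60,7,29] → █
    (4,4)@(9, 9): e=[84,-19,31] → ·
    (1,5)@(3, 11): e=[12,75,9] → █
    (4,5)@(9, 11): e=[84,-3,15] → ·
  covered (11 px):
    · · · · ·
    · █ · · ·
    · █ █ · ·
    · █ █ · ·
    · █ █ █ ·
    · █ █ █ ·
    · · · · ·
    · · · · ·

Final: [[1,1],[1,2],[2,2],[1,3],[2,3],[1,4],[2,4],[3,4],[1,5],[2,5],[3,5]]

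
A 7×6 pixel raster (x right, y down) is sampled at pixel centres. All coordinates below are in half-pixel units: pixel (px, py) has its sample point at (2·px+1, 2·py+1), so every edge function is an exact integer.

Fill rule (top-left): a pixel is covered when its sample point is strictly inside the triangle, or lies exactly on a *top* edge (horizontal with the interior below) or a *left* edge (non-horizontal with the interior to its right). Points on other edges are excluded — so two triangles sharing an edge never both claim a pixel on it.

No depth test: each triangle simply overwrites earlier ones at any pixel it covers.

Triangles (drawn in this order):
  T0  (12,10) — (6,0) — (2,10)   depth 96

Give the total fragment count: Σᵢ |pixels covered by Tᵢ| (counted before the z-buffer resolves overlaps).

T0:
  2·area = 100  (B↔C swapped to make it positive)
  edge (12, 10)→(2, 10): d=(-10,0) right/bottom  bias=-1
  edge (2, 10)→(6, 0): d=(4,-10) top-left  bias=+0
  edge (6, 0)→(12, 10): d=(6,10) right/bottom  bias=-1
    (2,1)@(5, 3): e=[70,2,28] → #
    (3,1)@(7, 3): e=[70,22,8] → #
    (4,1)@(9, 3): e=[70,42,-12] → ·
    (2,2)@(5, 5): e=[50,10,40] → #
    (4,2)@(9, 5): e=[50,50,0] → ·  [on edge]
    (2,3)@(5, 7): e=[30,18,52] → #
    (4,3)@(9, 7): e=[30,58,12] → #
    (5,3)@(11, 7): e=[30,78,-8] → ·
    (1,4)@(3, 9): e=[10,6,84] → #
    (5,4)@(11, 9): e=[10,86,4] → #
    (6,4)@(13, 9): e=[10,106,-16] → ·
    (1,5)@(3, 11): e=[-10,14,96] → ·
  covered (12 px):
    · · · · · · ·
    · · # # · · ·
    · · # # · · ·
    · · # # # · ·
    · # # # # # ·
    · · · · · · ·

Final: 12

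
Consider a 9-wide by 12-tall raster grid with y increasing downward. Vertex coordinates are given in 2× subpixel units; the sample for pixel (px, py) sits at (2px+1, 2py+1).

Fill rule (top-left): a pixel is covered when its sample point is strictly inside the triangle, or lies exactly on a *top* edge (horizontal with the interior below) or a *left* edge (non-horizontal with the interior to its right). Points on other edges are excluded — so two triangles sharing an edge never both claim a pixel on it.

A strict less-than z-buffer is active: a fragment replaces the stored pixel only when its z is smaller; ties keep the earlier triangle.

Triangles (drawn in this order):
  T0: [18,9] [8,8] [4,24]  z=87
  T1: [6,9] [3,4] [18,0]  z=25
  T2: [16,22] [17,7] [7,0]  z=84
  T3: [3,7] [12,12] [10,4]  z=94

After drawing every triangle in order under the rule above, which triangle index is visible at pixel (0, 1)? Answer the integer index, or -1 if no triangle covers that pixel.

T0:
  2·area = 164  (B↔C swapped to make it positive)
  edge (18, 9)→(4, 24): d=(-14,15) right/bottom  bias=-1
  edge (4, 24)→(8, 8): d=(4,-16) top-left  bias=+0
  edge (8, 8)→(18, 9): d=(10,1) right/bottom  bias=-1
    (4,4)@(9, 9): e=[135,20,9] → #
    (5,4)@(11, 9): e=[105,52,7] → #
    (6,4)@(13, 9): e=[75,84,5] → #
    (7,4)@(15, 9): e=[45,116,3] → #
    (8,4)@(17, 9): e=[15,148,1] → #
    (4,5)@(9, 11): e=[107,28,29] → #
    (8,5)@(17, 11): e=[-13,156,21] → ·
    (3,6)@(7, 13): e=[109,4,51] → #
    (7,6)@(15, 13): e=[-11,132,43] → ·
    (3,7)@(7, 15): e=[81,12,71] → #
    (6,7)@(13, 15): e=[-9,108,65] → ·
    (3,8)@(7, 17): e=[53,20,91] → #
  covered (20 px):
    · · · · · · · · ·
    · · · · · · · · ·
    · · · · · · · · ·
    · · · · · · · · ·
    · · · · # # # # #
    · · · · # # # # ·
    · · · # # # # · ·
    · · · # # # · · ·
    · · · # # · · · ·
    · · · # · · · · ·
    · · # · · · · · ·
    · · · · · · · · ·
T1:
  2·area = 87
  edge (6, 9)→(3, 4): d=(-3,-5) top-left  bias=+0
  edge (3, 4)→(18, 0): d=(15,-4) top-left  bias=+0
  edge (18, 0)→(6, 9): d=(-12,9) right/bottom  bias=-1
    (7,0)@(15, 1): e=[69,3,15] → #
    (8,0)@(17, 1): e=[79,11,-3] → ·
    (3,1)@(7, 3): e=[23,1,63] → #
    (4,1)@(9, 3): e=[33,9,45] → #
    (5,1)@(11, 3): e=[43,17,27] → #
    (6,1)@(13, 3): e=[53,25,9] → #
    (7,1)@(15, 3): e=[63,33,-9] → ·
    (2,2)@(5, 5): e=[7,23,57] → #
    (6,2)@(13, 5): e=[47,55,-15] → ·
    (2,3)@(5, 7): e=[1,53,33] → #
    (4,3)@(9, 7): e=[21,69,-3] → ·
    (5,3)@(11, 7): e=[31,77,-21] → ·
  covered (11 px):
    · · · · · · · # ·
    · · · # # # # · ·
    · · # # # # · · ·
    · · # # · · · · ·
    · · · · · · · · ·
    · · · · · · · · ·
    · · · · · · · · ·
    · · · · · · · · ·
    · · · · · · · · ·
    · · · · · · · · ·
    · · · · · · · · ·
    · · · · · · · · ·
T2:
  2·area = 157  (B↔C swapped to make it positive)
  edge (16, 22)→(7, 0): d=(-9,-22) top-left  bias=+0
  edge (7, 0)→(17, 7): d=(10,7) right/bottom  bias=-1
  edge (17, 7)→(16, 22): d=(-1,15) right/bottom  bias=-1
    (4,1)@(9, 3): e=[17,16,124] → #
    (5,1)@(11, 3): e=[61,2,94] → #
    (6,1)@(13, 3): e=[105,-12,64] → ·
    (4,2)@(9, 5): e=[-1,36,122] → ·
    (5,2)@(11, 5): e=[43,22,92] → #
    (6,2)@(13, 5): e=[87,8,62] → #
    (7,2)@(15, 5): e=[131,-6,32] → ·
    (5,3)@(11, 7): e=[25,42,90] → #
    (7,3)@(15, 7): e=[113,14,30] → #
    (8,3)@(17, 7): e=[157,0,0] → ·  [on edge]
    (5,4)@(11, 9): e=[7,62,88] → #
    (8,4)@(17, 9): e=[139,20,-2] → ·
  covered (17 px):
    · · · · · · · · ·
    · · · · # # · · ·
    · · · · · # # · ·
    · · · · · # # # ·
    · · · · · # # # ·
    · · · · · · # # ·
    · · · · · · # # ·
    · · · · · · · # ·
    · · · · · · · # ·
    · · · · · · · # ·
    · · · · · · · · ·
    · · · · · · · · ·
T3:
  2·area = 62  (B↔C swapped to make it positive)
  edge (3, 7)→(10, 4): d=(7,-3) top-left  bias=+0
  edge (10, 4)→(12, 12): d=(2,8) right/bottom  bias=-1
  edge (12, 12)→(3, 7): d=(-9,-5) top-left  bias=+0
    (8,0)@(17, 1): e=[0,-62,124] → ·  [on edge]
    (4,2)@(9, 5): e=[4,10,48] → #
    (5,2)@(11, 5): e=[10,-6,58] → ·
    (1,3)@(3, 7): e=[0,62,0] → #  [on edge]
    (2,3)@(5, 7): e=[6,46,10] → #
    (3,3)@(7, 7): e=[12,30,20] → #
    (5,3)@(11, 7): e=[24,-2,40] → ·
    (1,4)@(3, 9): e=[14,66,-18] → ·
    (2,4)@(5, 9): e=[20,50,-8] → ·
    (3,4)@(7, 9): e=[26,34,2] → #
    (5,4)@(11, 9): e=[38,2,22] → #
    (6,4)@(13, 9): e=[44,-14,32] → ·
  covered (9 px):
    · · · · · · · · ·
    · · · · · · · · ·
    · · · · # · · · ·
    · # # # # · · · ·
    · · · # # # · · ·
    · · · · · # · · ·
    · · · · · · · · ·
    · · · · · · · · ·
    · · · · · · · · ·
    · · · · · · · · ·
    · · · · · · · · ·
    · · · · · · · · ·

Z-buffer (winner per pixel, '.' = empty):
  . . . . . . . 1 .
  . . . 1 1 1 1 . .
  . . 1 1 1 1 2 . .
  . 3 1 1 3 2 2 2 .
  . . . 3 0 2 2 2 0
  . . . . 0 0 2 2 .
  . . . 0 0 0 2 2 .
  . . . 0 0 0 . 2 .
  . . . 0 0 . . 2 .
  . . . 0 . . . 2 .
  . . 0 . . . . . .
  . . . . . . . . .

Result: -1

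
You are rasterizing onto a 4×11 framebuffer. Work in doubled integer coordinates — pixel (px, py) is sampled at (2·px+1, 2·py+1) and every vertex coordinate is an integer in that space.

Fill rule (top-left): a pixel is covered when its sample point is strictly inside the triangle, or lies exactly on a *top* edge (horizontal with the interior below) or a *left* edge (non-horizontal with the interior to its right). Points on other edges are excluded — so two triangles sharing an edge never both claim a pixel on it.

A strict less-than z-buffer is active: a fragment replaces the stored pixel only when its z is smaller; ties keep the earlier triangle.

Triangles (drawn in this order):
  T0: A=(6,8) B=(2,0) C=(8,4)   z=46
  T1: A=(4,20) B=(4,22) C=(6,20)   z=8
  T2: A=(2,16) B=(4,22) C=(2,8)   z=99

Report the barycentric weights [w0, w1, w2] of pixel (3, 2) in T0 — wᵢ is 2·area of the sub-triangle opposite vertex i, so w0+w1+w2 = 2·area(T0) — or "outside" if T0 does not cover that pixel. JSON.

T0:
  2·area = 32
  edge (6, 8)→(2, 0): d=(-4,-8) top-left  bias=+0
  edge (2, 0)→(8, 4): d=(6,4) right/bottom  bias=-1
  edge (8, 4)→(6, 8): d=(-2,4) right/bottom  bias=-1
    (1,0)@(3, 1): e=[4,2,26] → █
    (2,0)@(5, 1): e=[20,-6,18] → ·
    (1,1)@(3, 3): e=[-4,14,22] → ·
    (2,1)@(5, 3): e=[12,6,14] → █
    (3,1)@(7, 3): e=[28,-2,6] → ·
    (2,2)@(5, 5): e=[4,18,10] → █
    (3,2)@(7, 5): e=[20,10,2] → █
    (2,3)@(5, 7): e=[-4,30,6] → ·
    (3,3)@(7, 7): e=[12,22,-2] → ·
  covered (4 px):
    · █ · ·
    · · █ ·
    · · █ █
    · · · ·
    · · · ·
    · · · ·
    · · · ·
    · · · ·
    · · · ·
    · · · ·
    · · · ·
T1:
  2·area = 4  (B↔C swapped to make it positive)
  edge (4, 20)→(6, 20): d=(2,0) top-left  bias=+0
  edge (6, 20)→(4, 22): d=(-2,2) right/bottom  bias=-1
  edge (4, 22)→(4, 20): d=(0,-2) top-left  bias=+0
    (3,9)@(7, 19): e=[-2,0,6] → ·  [on edge]
    (2,10)@(5, 21): e=[2,0,2] → ·  [on edge]
  covered (0 px):
    · · · ·
    · · · ·
    · · · ·
    · · · ·
    · · · ·
    · · · ·
    · · · ·
    · · · ·
    · · · ·
    · · · ·
    · · · ·
T2:
  2·area = 16  (B↔C swapped to make it positive)
  edge (2, 16)→(2, 8): d=(0,-8) top-left  bias=+0
  edge (2, 8)→(4, 22): d=(2,14) right/bottom  bias=-1
  edge (4, 22)→(2, 16): d=(-2,-6) top-left  bias=+0
    (0,0)@(1, 1): e=[-8,0,24] → ·  [on edge]
    (0,6)@(1, 13): e=[-8,24,0] → ·  [on edge]
    (1,7)@(3, 15): e=[8,0,8] → ·  [on edge]
    (1,8)@(3, 17): e=[8,4,4] → █
    (2,8)@(5, 17): e=[24,-24,16] → ·
    (1,9)@(3, 19): e=[8,8,0] → █  [on edge]
    (2,9)@(5, 19): e=[24,-20,12] → ·
    (1,10)@(3, 21): e=[8,12,-4] → ·
  covered (2 px):
    · · · ·
    · · · ·
    · · · ·
    · · · ·
    · · · ·
    · · · ·
    · · · ·
    · · · ·
    · █ · ·
    · █ · ·
    · · · ·

Final: [10,2,20]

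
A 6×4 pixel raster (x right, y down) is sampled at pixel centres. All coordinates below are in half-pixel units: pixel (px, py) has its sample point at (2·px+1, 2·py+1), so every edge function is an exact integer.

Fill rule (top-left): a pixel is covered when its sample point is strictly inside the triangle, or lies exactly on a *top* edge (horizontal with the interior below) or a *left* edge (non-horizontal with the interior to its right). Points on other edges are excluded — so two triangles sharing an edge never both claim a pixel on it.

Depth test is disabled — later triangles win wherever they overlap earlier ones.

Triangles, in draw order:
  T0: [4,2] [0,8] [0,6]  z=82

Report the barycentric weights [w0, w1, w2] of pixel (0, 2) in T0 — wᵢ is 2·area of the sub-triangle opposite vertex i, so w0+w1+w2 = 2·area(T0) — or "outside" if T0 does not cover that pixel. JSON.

T0:
  2·area = 8
  edge (4, 2)→(0, 8): d=(-4,6) right/bottom  bias=-1
  edge (0, 8)→(0, 6): d=(0,-2) top-left  bias=+0
  edge (0, 6)→(4, 2): d=(4,-4) top-left  bias=+0
    (2,0)@(5, 1): e=[-2,10,0] → ·  [on edge]
    (1,1)@(3, 3): e=[2,6,0] → #  [on edge]
    (2,1)@(5, 3): e=[-10,10,8] → ·
    (0,2)@(1, 5): e=[6,2,0] → #  [on edge]
    (1,2)@(3, 5): e=[-6,6,8] → ·
    (0,3)@(1, 7): e=[-2,2,8] → ·
  covered (2 px):
    · · · · · ·
    · # · · · ·
    # · · · · ·
    · · · · · ·

Answer: [2,0,6]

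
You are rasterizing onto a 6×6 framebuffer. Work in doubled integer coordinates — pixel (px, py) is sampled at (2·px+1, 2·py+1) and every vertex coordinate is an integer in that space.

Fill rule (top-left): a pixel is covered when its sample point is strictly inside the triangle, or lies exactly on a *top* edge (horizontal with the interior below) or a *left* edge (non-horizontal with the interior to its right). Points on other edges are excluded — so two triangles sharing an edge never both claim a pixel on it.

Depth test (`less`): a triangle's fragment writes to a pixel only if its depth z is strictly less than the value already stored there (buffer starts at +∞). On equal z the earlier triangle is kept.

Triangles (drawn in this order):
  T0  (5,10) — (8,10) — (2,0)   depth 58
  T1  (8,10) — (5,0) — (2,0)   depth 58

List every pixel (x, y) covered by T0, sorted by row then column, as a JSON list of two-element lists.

T0:
  2·area = 30  (B↔C swapped to make it positive)
  edge (5, 10)→(2, 0): d=(-3,-10) top-left  bias=+0
  edge (2, 0)→(8, 10): d=(6,10) right/bottom  bias=-1
  edge (8, 10)→(5, 10): d=(-3,0) right/bottom  bias=-1
    (1,1)@(3, 3): e=[1,8,21] → █
    (2,1)@(5, 3): e=[21,-12,21] → ·
    (1,2)@(3, 5): e=[-5,20,15] → ·
    (2,2)@(5, 5): e=[15,0,15] → ·  [on edge]
    (2,3)@(5, 7): e=[9,12,9] → █
    (3,3)@(7, 7): e=[29,-8,9] → ·
    (2,4)@(5, 9): e=[3,24,3] → █
    (3,4)@(7, 9): e=[23,4,3] → █
    (4,4)@(9, 9): e=[43,-16,3] → ·
    (2,5)@(5, 11): e=[-3,36,-3] → ·
    (3,5)@(7, 11): e=[17,16,-3] → ·
  covered (4 px):
    · · · · · ·
    · █ · · · ·
    · · · · · ·
    · · █ · · ·
    · · █ █ · ·
    · · · · · ·
T1:
  2·area = 30  (B↔C swapped to make it positive)
  edge (8, 10)→(2, 0): d=(-6,-10) top-left  bias=+0
  edge (2, 0)→(5, 0): d=(3,0) top-left  bias=+0
  edge (5, 0)→(8, 10): d=(3,10) right/bottom  bias=-1
    (1,0)@(3, 1): e=[4,3,23] → █
    (2,0)@(5, 1): e=[24,3,3] → █
    (3,0)@(7, 1): e=[44,3,-17] → ·
    (1,1)@(3, 3): e=[-8,9,29] → ·
    (2,1)@(5, 3): e=[12,9,9] → █
    (3,1)@(7, 3): e=[32,9,-11] → ·
    (2,2)@(5, 5): e=[0,15,15] → █  [on edge]
    (3,2)@(7, 5): e=[20,15,-5] → ·
    (2,3)@(5, 7): e=[-12,21,21] → ·
    (3,3)@(7, 7): e=[8,21,1] → █
    (4,3)@(9, 7): e=[28,21,-19] → ·
    (3,4)@(7, 9): e=[-4,27,7] → ·
  covered (5 px):
    · █ █ · · ·
    · · █ · · ·
    · · █ · · ·
    · · · █ · ·
    · · · · · ·
    · · · · · ·

Result: [[1,1],[2,3],[2,4],[3,4]]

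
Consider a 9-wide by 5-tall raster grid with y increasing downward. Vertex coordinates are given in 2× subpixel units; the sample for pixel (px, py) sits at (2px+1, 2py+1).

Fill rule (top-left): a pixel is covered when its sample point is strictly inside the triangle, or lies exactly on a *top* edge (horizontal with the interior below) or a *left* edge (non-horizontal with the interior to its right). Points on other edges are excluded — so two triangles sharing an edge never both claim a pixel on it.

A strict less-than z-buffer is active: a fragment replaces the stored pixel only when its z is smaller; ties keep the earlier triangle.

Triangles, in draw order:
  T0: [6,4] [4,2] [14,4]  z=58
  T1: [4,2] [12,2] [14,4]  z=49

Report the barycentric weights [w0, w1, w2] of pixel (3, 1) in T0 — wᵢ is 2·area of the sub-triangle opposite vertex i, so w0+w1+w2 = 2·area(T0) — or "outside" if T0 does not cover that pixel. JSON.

T0:
  2·area = 16
  edge (6, 4)→(4, 2): d=(-2,-2) top-left  bias=+0
  edge (4, 2)→(14, 4): d=(10,2) right/bottom  bias=-1
  edge (14, 4)→(6, 4): d=(-8,0) right/bottom  bias=-1
    (1,0)@(3, 1): e=[0,-8,24] → .  [on edge]
    (2,1)@(5, 3): e=[0,8,8] → X  [on edge]
    (3,1)@(7, 3): e=[4,4,8] → X
    (4,1)@(9, 3): e=[8,0,8] → .  [on edge]
    (2,2)@(5, 5): e=[-4,28,-8] → .
    (3,2)@(7, 5): e=[0,24,-8] → .  [on edge]
    (4,3)@(9, 7): e=[0,40,-24] → .  [on edge]
    (5,4)@(11, 9): e=[0,56,-40] → .  [on edge]
  covered (2 px):
    . . . . . . . . .
    . . X X . . . . .
    . . . . . . . . .
    . . . . . . . . .
    . . . . . . . . .
T1:
  2·area = 16
  edge (4, 2)→(12, 2): d=(8,0) top-left  bias=+0
  edge (12, 2)→(14, 4): d=(2,2) right/bottom  bias=-1
  edge (14, 4)→(4, 2): d=(-10,-2) top-left  bias=+0
    (5,0)@(11, 1): e=[-8,0,24] → .  [on edge]
    (4,1)@(9, 3): e=[8,8,0] → X  [on edge]
    (5,1)@(11, 3): e=[8,4,4] → X
    (6,1)@(13, 3): e=[8,0,8] → .  [on edge]
    (4,2)@(9, 5): e=[24,12,-20] → .
    (5,2)@(11, 5): e=[24,8,-16] → .
    (7,2)@(15, 5): e=[24,0,-8] → .  [on edge]
    (8,3)@(17, 7): e=[40,0,-24] → .  [on edge]
  covered (2 px):
    . . . . . . . . .
    . . . . X X . . .
    . . . . . . . . .
    . . . . . . . . .
    . . . . . . . . .

Result: [4,8,4]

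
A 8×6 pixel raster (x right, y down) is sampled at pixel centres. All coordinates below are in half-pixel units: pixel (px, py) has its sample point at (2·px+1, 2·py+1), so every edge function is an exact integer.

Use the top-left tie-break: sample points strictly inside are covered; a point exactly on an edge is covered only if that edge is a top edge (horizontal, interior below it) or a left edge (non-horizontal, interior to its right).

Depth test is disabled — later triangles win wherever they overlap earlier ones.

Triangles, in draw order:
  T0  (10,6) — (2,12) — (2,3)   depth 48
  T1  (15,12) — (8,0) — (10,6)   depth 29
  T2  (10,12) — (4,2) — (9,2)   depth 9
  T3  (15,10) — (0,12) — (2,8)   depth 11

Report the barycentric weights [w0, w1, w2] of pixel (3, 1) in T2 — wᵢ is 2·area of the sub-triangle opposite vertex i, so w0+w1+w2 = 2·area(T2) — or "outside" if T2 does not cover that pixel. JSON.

T0:
  2·area = 72
  edge (10, 6)→(2, 12): d=(-8,6) right/bottom  bias=-1
  edge (2, 12)→(2, 3): d=(0,-9) top-left  bias=+0
  edge (2, 3)→(10, 6): d=(8,3) right/bottom  bias=-1
    (1,2)@(3, 5): e=[50,9,13] → X
    (2,2)@(5, 5): e=[38,27,7] → X
    (3,2)@(7, 5): e=[26,45,1] → X
    (4,2)@(9, 5): e=[14,63,-5] → .
    (1,3)@(3, 7): e=[34,9,29] → X
    (4,3)@(9, 7): e=[-2,63,11] → .
    (1,4)@(3, 9): e=[18,9,45] → X
    (3,4)@(7, 9): e=[-6,45,33] → .
    (1,5)@(3, 11): e=[2,9,61] → X
    (2,5)@(5, 11): e=[-10,27,55] → .
  covered (9 px):
    . . . . . . . .
    . . . . . . . .
    . X X X . . . .
    . X X X . . . .
    . X X . . . . .
    . X . . . . . .
T1:
  2·area = 18  (B↔C swapped to make it positive)
  edge (15, 12)→(10, 6): d=(-5,-6) top-left  bias=+0
  edge (10, 6)→(8, 0): d=(-2,-6) top-left  bias=+0
  edge (8, 0)→(15, 12): d=(7,12) right/bottom  bias=-1
    (4,1)@(9, 3): e=[9,0,9] → X  [on edge]
    (5,1)@(11, 3): e=[21,12,-15] → .
    (4,2)@(9, 5): e=[-1,-4,23] → .
    (5,3)@(11, 7): e=[1,4,13] → X
    (6,3)@(13, 7): e=[13,16,-11] → .
    (5,4)@(11, 9): e=[-9,0,27] → .  [on edge]
    (6,4)@(13, 9): e=[3,12,3] → X
    (7,4)@(15, 9): e=[15,24,-21] → .
    (6,5)@(13, 11): e=[-7,8,17] → .
  covered (3 px):
    . . . . . . . .
    . . . . X . . .
    . . . . . . . .
    . . . . . X . .
    . . . . . . X .
    . . . . . . . .
T2:
  2·area = 50
  edge (10, 12)→(4, 2): d=(-6,-10) top-left  bias=+0
  edge (4, 2)→(9, 2): d=(5,0) top-left  bias=+0
  edge (9, 2)→(10, 12): d=(1,10) right/bottom  bias=-1
    (2,1)@(5, 3): e=[4,5,41] → X
    (3,1)@(7, 3): e=[24,5,21] → X
    (4,1)@(9, 3): e=[44,5,1] → X
    (5,1)@(11, 3): e=[64,5,-19] → .
    (2,2)@(5, 5): e=[-8,15,43] → .
    (3,2)@(7, 5): e=[12,15,23] → X
    (5,2)@(11, 5): e=[52,15,-17] → .
    (3,3)@(7, 7): e=[0,25,25] → X  [on edge]
    (5,3)@(11, 7): e=[40,25,-15] → .
    (3,4)@(7, 9): e=[-12,35,27] → .
    (4,4)@(9, 9): e=[8,35,7] → X
    (5,4)@(11, 9): e=[28,35,-13] → .
  covered (8 px):
    . . . . . . . .
    . . X X X . . .
    . . . X X . . .
    . . . X X . . .
    . . . . X . . .
    . . . . . . . .
T3:
  2·area = 56
  edge (15, 10)→(0, 12): d=(-15,2) right/bottom  bias=-1
  edge (0, 12)→(2, 8): d=(2,-4) top-left  bias=+0
  edge (2, 8)→(15, 10): d=(13,2) right/bottom  bias=-1
    (1,4)@(3, 9): e=[39,6,11] → X
    (2,4)@(5, 9): e=[35,14,7] → X
    (3,4)@(7, 9): e=[31,22,3] → X
    (4,4)@(9, 9): e=[27,30,-1] → .
    (0,5)@(1, 11): e=[13,2,41] → X
    (4,5)@(9, 11): e=[-3,34,25] → .
  covered (7 px):
    . . . . . . . .
    . . . . . . . .
    . . . . . . . .
    . . . . . . . .
    . X X X . . . .
    X X X X . . . .

Final: [5,21,24]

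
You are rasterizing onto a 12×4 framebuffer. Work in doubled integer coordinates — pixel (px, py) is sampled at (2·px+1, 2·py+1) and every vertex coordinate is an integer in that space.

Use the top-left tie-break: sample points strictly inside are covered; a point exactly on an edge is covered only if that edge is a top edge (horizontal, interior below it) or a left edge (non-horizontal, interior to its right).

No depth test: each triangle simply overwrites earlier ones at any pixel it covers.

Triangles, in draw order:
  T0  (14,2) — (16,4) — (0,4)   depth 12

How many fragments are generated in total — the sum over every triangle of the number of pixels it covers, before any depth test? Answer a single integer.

T0:
  2·area = 32
  edge (14, 2)→(16, 4): d=(2,2) right/bottom  bias=-1
  edge (16, 4)→(0, 4): d=(-16,0) right/bottom  bias=-1
  edge (0, 4)→(14, 2): d=(14,-2) top-left  bias=+0
    (6,0)@(13, 1): e=[0,48,-16] → .  [on edge]
    (10,0)@(21, 1): e=[-16,48,0] → .  [on edge]
    (3,1)@(7, 3): e=[16,16,0] → X  [on edge]
    (4,1)@(9, 3): e=[12,16,4] → X
    (5,1)@(11, 3): e=[8,16,8] → X
    (6,1)@(13, 3): e=[4,16,12] → X
    (7,1)@(15, 3): e=[0,16,16] → .  [on edge]
    (3,2)@(7, 5): e=[20,-16,28] → .
    (4,2)@(9, 5): e=[16,-16,32] → .
    (5,2)@(11, 5): e=[12,-16,36] → .
    (6,2)@(13, 5): e=[8,-16,40] → .
    (8,2)@(17, 5): e=[0,-16,48] → .  [on edge]
    (9,3)@(19, 7): e=[0,-48,80] → .  [on edge]
  covered (4 px):
    . . . . . . . . . . . .
    . . . X X X X . . . . .
    . . . . . . . . . . . .
    . . . . . . . . . . . .

Final: 4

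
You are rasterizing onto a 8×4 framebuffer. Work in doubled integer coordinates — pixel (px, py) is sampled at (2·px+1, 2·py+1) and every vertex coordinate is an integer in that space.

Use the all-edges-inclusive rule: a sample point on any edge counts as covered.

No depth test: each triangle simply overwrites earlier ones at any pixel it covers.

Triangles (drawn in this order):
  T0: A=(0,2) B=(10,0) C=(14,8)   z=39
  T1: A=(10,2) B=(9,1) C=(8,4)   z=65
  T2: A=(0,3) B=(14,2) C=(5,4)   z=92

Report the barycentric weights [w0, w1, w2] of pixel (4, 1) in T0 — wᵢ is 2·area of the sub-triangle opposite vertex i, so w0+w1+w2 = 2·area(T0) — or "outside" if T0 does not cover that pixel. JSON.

T0:
  2·area = 88
  edge (0, 2)→(10, 0): d=(10,-2) inclusive
  edge (10, 0)→(14, 8): d=(4,8) inclusive
  edge (14, 8)→(0, 2): d=(-14,-6) inclusive
    (2,0)@(5, 1): e=[0,44,44] → X  [on edge]
    (3,0)@(7, 1): e=[4,28,56] → X
    (4,0)@(9, 1): e=[8,12,68] → X
    (5,0)@(11, 1): e=[12,-4,80] → .
    (1,1)@(3, 3): e=[16,68,4] → X
    (5,1)@(11, 3): e=[32,4,52] → X
    (6,1)@(13, 3): e=[36,-12,64] → .
    (1,2)@(3, 5): e=[36,76,-24] → .
    (2,2)@(5, 5): e=[40,60,-12] → .
    (3,2)@(7, 5): e=[44,44,0] → X  [on edge]
    (6,2)@(13, 5): e=[56,-4,36] → .
    (3,3)@(7, 7): e=[64,52,-28] → .
  covered (12 px):
    . . X X X . . .
    . X X X X X . .
    . . . X X X . .
    . . . . . . X .
T1:
  2·area = 4  (B↔C swapped to make it positive)
  edge (10, 2)→(8, 4): d=(-2,2) inclusive
  edge (8, 4)→(9, 1): d=(1,-3) inclusive
  edge (9, 1)→(10, 2): d=(1,1) inclusive
    (4,0)@(9, 1): e=[4,0,0] → X  [on edge]
    (5,0)@(11, 1): e=[0,6,-2] → .  [on edge]
    (4,1)@(9, 3): e=[0,2,2] → X  [on edge]
    (5,1)@(11, 3): e=[-4,8,0] → .  [on edge]
    (3,2)@(7, 5): e=[0,-2,6] → .  [on edge]
    (4,2)@(9, 5): e=[-4,4,4] → .
    (6,2)@(13, 5): e=[-12,16,0] → .  [on edge]
    (2,3)@(5, 7): e=[0,-6,10] → .  [on edge]
    (3,3)@(7, 7): e=[-4,0,8] → .  [on edge]
    (7,3)@(15, 7): e=[-20,24,0] → .  [on edge]
  covered (2 px):
    . . . . X . . .
    . . . . X . . .
    . . . . . . . .
    . . . . . . . .
T2:
  2·area = 19
  edge (0, 3)→(14, 2): d=(14,-1) inclusive
  edge (14, 2)→(5, 4): d=(-9,2) inclusive
  edge (5, 4)→(0, 3): d=(-5,-1) inclusive
    (0,1)@(1, 3): e=[1,17,1] → X
    (1,1)@(3, 3): e=[3,13,3] → X
    (2,1)@(5, 3): e=[5,9,5] → X
    (3,1)@(7, 3): e=[7,5,7] → X
    (4,1)@(9, 3): e=[9,1,9] → X
    (5,1)@(11, 3): e=[11,-3,11] → .
    (0,2)@(1, 5): e=[29,-1,-9] → .
    (1,2)@(3, 5): e=[31,-5,-7] → .
    (2,2)@(5, 5): e=[33,-9,-5] → .
    (3,2)@(7, 5): e=[35,-13,-3] → .
    (4,2)@(9, 5): e=[37,-17,-1] → .
  covered (5 px):
    . . . . . . . .
    X X X X X . . .
    . . . . . . . .
    . . . . . . . .

Answer: [20,40,28]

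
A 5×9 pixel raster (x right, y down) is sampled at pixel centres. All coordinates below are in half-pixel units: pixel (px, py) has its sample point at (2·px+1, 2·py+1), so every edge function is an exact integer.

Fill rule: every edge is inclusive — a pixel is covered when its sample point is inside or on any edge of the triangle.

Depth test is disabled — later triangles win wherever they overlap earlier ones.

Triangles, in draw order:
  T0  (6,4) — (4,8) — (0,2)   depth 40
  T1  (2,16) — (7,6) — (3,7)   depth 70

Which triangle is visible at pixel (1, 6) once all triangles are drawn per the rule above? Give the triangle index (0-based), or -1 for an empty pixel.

T0:
  2·area = 28
  edge (6, 4)→(4, 8): d=(-2,4) inclusive
  edge (4, 8)→(0, 2): d=(-4,-6) inclusive
  edge (0, 2)→(6, 4): d=(6,2) inclusive
    (0,1)@(1, 3): e=[22,2,4] → #
    (1,1)@(3, 3): e=[14,14,0] → #  [on edge]
    (2,1)@(5, 3): e=[6,26,-4] → ·
    (0,2)@(1, 5): e=[18,-6,16] → ·
    (1,2)@(3, 5): e=[10,6,12] → #
    (2,2)@(5, 5): e=[2,18,8] → #
    (3,2)@(7, 5): e=[-6,30,4] → ·
    (4,2)@(9, 5): e=[-14,42,0] → ·  [on edge]
    (1,3)@(3, 7): e=[6,-2,24] → ·
    (2,3)@(5, 7): e=[-2,10,20] → ·
  covered (4 px):
    · · · · ·
    # # · · ·
    · # # · ·
    · · · · ·
    · · · · ·
    · · · · ·
    · · · · ·
    · · · · ·
    · · · · ·
T1:
  2·area = 35  (B↔C swapped to make it positive)
  edge (2, 16)→(3, 7): d=(1,-9) inclusive
  edge (3, 7)→(7, 6): d=(4,-1) inclusive
  edge (7, 6)→(2, 16): d=(-5,10) inclusive
    (1,3)@(3, 7): e=[0,0,35] → #  [on edge]
    (2,3)@(5, 7): e=[18,2,15] → #
    (3,3)@(7, 7): e=[36,4,-5] → ·
    (1,4)@(3, 9): e=[2,8,25] → #
    (3,4)@(7, 9): e=[38,12,-15] → ·
    (1,5)@(3, 11): e=[4,16,15] → #
    (2,5)@(5, 11): e=[22,18,-5] → ·
    (1,6)@(3, 13): e=[6,24,5] → #
    (2,6)@(5, 13): e=[24,26,-15] → ·
    (1,7)@(3, 15): e=[8,32,-5] → ·
  covered (6 px):
    · · · · ·
    · · · · ·
    · · · · ·
    · # # · ·
    · # # · ·
    · # · · ·
    · # · · ·
    · · · · ·
    · · · · ·

Z-buffer (winner per pixel, '.' = empty):
  . . . . .
  0 0 . . .
  . 0 0 . .
  . 1 1 . .
  . 1 1 . .
  . 1 . . .
  . 1 . . .
  . . . . .
  . . . . .

Answer: 1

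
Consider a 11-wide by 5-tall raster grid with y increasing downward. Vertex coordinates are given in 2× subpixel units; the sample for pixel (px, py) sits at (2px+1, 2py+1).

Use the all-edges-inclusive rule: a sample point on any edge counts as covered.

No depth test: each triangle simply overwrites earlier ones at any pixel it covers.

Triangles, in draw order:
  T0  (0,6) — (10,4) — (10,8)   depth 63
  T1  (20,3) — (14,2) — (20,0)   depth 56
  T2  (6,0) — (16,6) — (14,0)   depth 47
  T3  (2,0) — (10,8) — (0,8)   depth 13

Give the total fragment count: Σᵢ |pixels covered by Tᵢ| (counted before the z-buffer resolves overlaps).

T0:
  2·area = 40
  edge (0, 6)→(10, 4): d=(10,-2) inclusive
  edge (10, 4)→(10, 8): d=(0,4) inclusive
  edge (10, 8)→(0, 6): d=(-10,-2) inclusive
    (7,1)@(15, 3): e=[0,-20,60] → ·  [on edge]
    (2,2)@(5, 5): e=[0,20,20] → █  [on edge]
    (3,2)@(7, 5): e=[4,12,24] → █
    (4,2)@(9, 5): e=[8,4,28] → █
    (5,2)@(11, 5): e=[12,-4,32] → ·
    (2,3)@(5, 7): e=[20,20,0] → █  [on edge]
    (5,3)@(11, 7): e=[32,-4,12] → ·
    (2,4)@(5, 9): e=[40,20,-20] → ·
    (3,4)@(7, 9): e=[44,12,-16] → ·
    (4,4)@(9, 9): e=[48,4,-12] → ·
    (7,4)@(15, 9): e=[60,-20,0] → ·  [on edge]
  covered (6 px):
    · · · · · · · · · · ·
    · · · · · · · · · · ·
    · · █ █ █ · · · · · ·
    · · █ █ █ · · · · · ·
    · · · · · · · · · · ·
T1:
  2·area = 18
  edge (20, 3)→(14, 2): d=(-6,-1) inclusive
  edge (14, 2)→(20, 0): d=(6,-2) inclusive
  edge (20, 0)→(20, 3): d=(0,3) inclusive
    (8,0)@(17, 1): e=[9,0,9] → █  [on edge]
    (9,0)@(19, 1): e=[11,4,3] → █
    (10,0)@(21, 1): e=[13,8,-3] → ·
    (5,1)@(11, 3): e=[-9,0,27] → ·  [on edge]
    (8,1)@(17, 3): e=[-3,12,9] → ·
    (9,1)@(19, 3): e=[-1,16,3] → ·
    (2,2)@(5, 5): e=[-27,0,45] → ·  [on edge]
  covered (2 px):
    · · · · · · · · █ █ ·
    · · · · · · · · · · ·
    · · · · · · · · · · ·
    · · · · · · · · · · ·
    · · · · · · · · · · ·
T2:
  2·area = 48  (B↔C swapped to make it positive)
  edge (6, 0)→(14, 0): d=(8,0) inclusive
  edge (14, 0)→(16, 6): d=(2,6) inclusive
  edge (16, 6)→(6, 0): d=(-10,-6) inclusive
    (4,0)@(9, 1): e=[8,32,8] → █
    (5,0)@(11, 1): e=[8,20,20] → █
    (6,0)@(13, 1): e=[8,8,32] → █
    (7,0)@(15, 1): e=[8,-4,44] → ·
    (4,1)@(9, 3): e=[24,36,-12] → ·
    (5,1)@(11, 3): e=[24,24,0] → █  [on edge]
    (7,1)@(15, 3): e=[24,0,24] → █  [on edge]
    (8,1)@(17, 3): e=[24,-12,36] → ·
    (5,2)@(11, 5): e=[40,28,-20] → ·
    (6,2)@(13, 5): e=[40,16,-8] → ·
    (7,2)@(15, 5): e=[40,4,4] → █
    (8,2)@(17, 5): e=[40,-8,16] → ·
    (8,4)@(17, 9): e=[72,0,-24] → ·  [on edge]
    (10,4)@(21, 9): e=[72,-24,0] → ·  [on edge]
  covered (7 px):
    · · · · █ █ █ · · · ·
    · · · · · █ █ █ · · ·
    · · · · · · · █ · · ·
    · · · · · · · · · · ·
    · · · · · · · · · · ·
T3:
  2·area = 80
  edge (2, 0)→(10, 8): d=(8,8) inclusive
  edge (10, 8)→(0, 8): d=(-10,0) inclusive
  edge (0, 8)→(2, 0): d=(2,-8) inclusive
    (1,0)@(3, 1): e=[0,70,10] → █  [on edge]
    (2,0)@(5, 1): e=[-16,70,26] → ·
    (1,1)@(3, 3): e=[16,50,14] → █
    (2,1)@(5, 3): e=[0,50,30] → █  [on edge]
    (3,1)@(7, 3): e=[-16,50,46] → ·
    (0,2)@(1, 5): e=[48,30,2] → █
    (3,2)@(7, 5): e=[0,30,50] → █  [on edge]
    (4,2)@(9, 5): e=[-16,30,66] → ·
    (0,3)@(1, 7): e=[64,10,6] → █
    (4,3)@(9, 7): e=[0,10,70] → █  [on edge]
    (5,3)@(11, 7): e=[-16,10,86] → ·
    (0,4)@(1, 9): e=[80,-10,10] → ·
    (5,4)@(11, 9): e=[0,-10,90] → ·  [on edge]
  covered (12 px):
    · █ · · · · · · · · ·
    · █ █ · · · · · · · ·
    █ █ █ █ · · · · · · ·
    █ █ █ █ █ · · · · · ·
    · · · · · · · · · · ·

Answer: 27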